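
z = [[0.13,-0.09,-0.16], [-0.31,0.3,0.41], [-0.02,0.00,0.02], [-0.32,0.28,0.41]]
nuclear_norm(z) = 0.90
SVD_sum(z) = [[0.12, -0.11, -0.16],[-0.32, 0.29, 0.41],[-0.01, 0.01, 0.02],[-0.32, 0.29, 0.41]] + [[0.01, 0.02, -0.00], [0.01, 0.01, -0.00], [-0.01, -0.01, 0.0], [-0.0, -0.01, 0.0]] + [[-0.0, 0.00, -0.0], [0.00, -0.00, 0.00], [0.00, -0.00, 0.00], [-0.00, 0.00, -0.0]]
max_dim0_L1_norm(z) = 1.0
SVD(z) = [[-0.26,-0.70,0.47], [0.69,-0.50,-0.51], [0.03,0.46,-0.17], [0.68,0.22,0.7]] @ diag([0.8680830584329164, 0.030483207773595623, 0.0016055234615037796]) @ [[-0.53, 0.48, 0.69], [-0.5, -0.84, 0.20], [-0.68, 0.24, -0.69]]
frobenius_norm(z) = 0.87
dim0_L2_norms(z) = [0.46, 0.42, 0.6]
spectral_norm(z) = 0.87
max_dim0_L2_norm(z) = 0.6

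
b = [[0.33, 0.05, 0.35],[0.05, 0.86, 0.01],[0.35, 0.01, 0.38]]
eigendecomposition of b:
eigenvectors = [[-0.73, 0.65, -0.19], [0.03, -0.24, -0.97], [0.68, 0.72, -0.15]]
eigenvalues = [0.0, 0.7, 0.87]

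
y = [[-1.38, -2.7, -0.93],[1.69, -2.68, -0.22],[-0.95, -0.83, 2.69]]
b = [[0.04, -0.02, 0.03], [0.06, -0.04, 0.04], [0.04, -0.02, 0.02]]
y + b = [[-1.34, -2.72, -0.90], [1.75, -2.72, -0.18], [-0.91, -0.85, 2.71]]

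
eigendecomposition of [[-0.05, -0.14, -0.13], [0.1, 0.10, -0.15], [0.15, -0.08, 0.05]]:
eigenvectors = [[0.71+0.00j, 0.71-0.00j, 0.14+0.00j], [(0.05-0.47j), 0.05+0.47j, (-0.79+0j)], [-0.07-0.52j, -0.07+0.52j, (0.59+0j)]]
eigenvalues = [(-0.05+0.19j), (-0.05-0.19j), (0.19+0j)]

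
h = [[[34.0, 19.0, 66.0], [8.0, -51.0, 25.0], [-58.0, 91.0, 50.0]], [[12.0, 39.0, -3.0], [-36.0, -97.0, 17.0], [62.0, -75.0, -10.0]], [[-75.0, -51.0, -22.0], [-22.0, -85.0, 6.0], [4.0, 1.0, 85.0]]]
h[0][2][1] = 91.0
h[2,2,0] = 4.0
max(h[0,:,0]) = 34.0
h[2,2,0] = 4.0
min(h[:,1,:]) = -97.0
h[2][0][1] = -51.0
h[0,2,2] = 50.0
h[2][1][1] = -85.0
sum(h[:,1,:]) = -235.0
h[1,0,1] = 39.0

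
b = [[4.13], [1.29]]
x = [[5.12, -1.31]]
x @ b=[[19.46]]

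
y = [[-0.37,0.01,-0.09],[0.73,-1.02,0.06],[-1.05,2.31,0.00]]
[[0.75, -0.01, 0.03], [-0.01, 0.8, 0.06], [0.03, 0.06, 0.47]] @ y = [[-0.32, 0.09, -0.07], [0.52, -0.68, 0.05], [-0.46, 1.02, 0.00]]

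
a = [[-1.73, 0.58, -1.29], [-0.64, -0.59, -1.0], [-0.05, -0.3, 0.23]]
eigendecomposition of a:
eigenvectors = [[0.68, -0.39, -0.55],  [0.72, -0.9, -0.39],  [0.15, -0.22, 0.74]]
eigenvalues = [-1.4, -1.11, 0.42]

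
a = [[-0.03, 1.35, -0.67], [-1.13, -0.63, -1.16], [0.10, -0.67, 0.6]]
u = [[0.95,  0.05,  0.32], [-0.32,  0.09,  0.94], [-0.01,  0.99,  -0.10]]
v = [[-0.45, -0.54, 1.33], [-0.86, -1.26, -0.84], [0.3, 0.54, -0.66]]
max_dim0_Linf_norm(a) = 1.35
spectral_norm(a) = 1.79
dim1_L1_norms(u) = [1.32, 1.35, 1.1]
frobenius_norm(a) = 2.47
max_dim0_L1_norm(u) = 1.36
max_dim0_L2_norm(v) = 1.71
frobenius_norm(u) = 1.73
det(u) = -1.00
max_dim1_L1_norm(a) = 2.92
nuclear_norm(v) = 3.58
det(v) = -0.25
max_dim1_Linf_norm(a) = 1.35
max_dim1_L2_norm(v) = 1.74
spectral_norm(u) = 1.01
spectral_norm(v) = 1.79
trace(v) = -2.37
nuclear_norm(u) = 3.00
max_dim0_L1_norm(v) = 2.83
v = a @ u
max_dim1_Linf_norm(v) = 1.33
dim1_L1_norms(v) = [2.32, 2.96, 1.5]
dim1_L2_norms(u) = [1.0, 1.0, 1.0]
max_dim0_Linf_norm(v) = 1.33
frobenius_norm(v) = 2.47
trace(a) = -0.06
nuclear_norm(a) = 3.57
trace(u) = 0.94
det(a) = 0.24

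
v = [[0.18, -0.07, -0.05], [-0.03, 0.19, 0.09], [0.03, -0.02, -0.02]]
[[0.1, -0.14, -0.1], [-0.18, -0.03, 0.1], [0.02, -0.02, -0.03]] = v@[[0.17, -0.95, -0.28], [-0.98, -0.19, 0.03], [0.08, -0.27, 0.96]]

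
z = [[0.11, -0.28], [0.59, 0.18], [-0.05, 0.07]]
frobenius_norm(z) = 0.69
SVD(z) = [[-0.05, 0.96], [-1.00, -0.06], [0.05, -0.26]] @ diag([0.6181464821447229, 0.3103142384939882]) @ [[-0.97,-0.26], [0.26,-0.97]]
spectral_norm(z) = 0.62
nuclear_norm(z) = 0.93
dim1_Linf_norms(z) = [0.28, 0.59, 0.07]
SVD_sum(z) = [[0.03, 0.01],[0.60, 0.16],[-0.03, -0.01]] + [[0.08, -0.29],[-0.01, 0.02],[-0.02, 0.08]]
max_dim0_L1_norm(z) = 0.75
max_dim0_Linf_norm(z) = 0.59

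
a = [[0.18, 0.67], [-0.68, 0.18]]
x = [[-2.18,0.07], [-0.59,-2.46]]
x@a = [[-0.44, -1.45], [1.57, -0.84]]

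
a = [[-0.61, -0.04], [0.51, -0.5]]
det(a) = 0.325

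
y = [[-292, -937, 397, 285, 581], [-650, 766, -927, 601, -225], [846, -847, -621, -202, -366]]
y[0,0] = -292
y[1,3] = 601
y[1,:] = [-650, 766, -927, 601, -225]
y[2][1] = -847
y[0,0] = -292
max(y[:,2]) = 397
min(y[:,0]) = -650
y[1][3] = 601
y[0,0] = -292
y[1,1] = 766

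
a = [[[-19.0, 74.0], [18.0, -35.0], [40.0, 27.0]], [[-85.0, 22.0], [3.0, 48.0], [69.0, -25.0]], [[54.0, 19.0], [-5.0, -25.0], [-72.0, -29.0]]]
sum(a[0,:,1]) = 66.0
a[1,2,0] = 69.0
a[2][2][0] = -72.0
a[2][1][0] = -5.0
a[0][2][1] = 27.0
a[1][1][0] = 3.0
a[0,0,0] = -19.0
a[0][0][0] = -19.0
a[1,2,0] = 69.0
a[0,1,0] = 18.0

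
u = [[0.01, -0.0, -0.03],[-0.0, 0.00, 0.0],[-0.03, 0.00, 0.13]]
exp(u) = [[1.01, 0.00, -0.03], [0.00, 1.0, 0.00], [-0.03, 0.0, 1.14]]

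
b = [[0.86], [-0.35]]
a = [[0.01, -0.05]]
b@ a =[[0.01, -0.04], [-0.00, 0.02]]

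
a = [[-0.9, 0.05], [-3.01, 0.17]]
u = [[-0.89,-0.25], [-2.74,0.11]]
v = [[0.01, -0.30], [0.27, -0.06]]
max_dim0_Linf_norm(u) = 2.74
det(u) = -0.78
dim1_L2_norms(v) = [0.3, 0.28]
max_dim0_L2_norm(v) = 0.31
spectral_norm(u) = 2.88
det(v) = 0.08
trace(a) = -0.73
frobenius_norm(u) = 2.89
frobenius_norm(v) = 0.41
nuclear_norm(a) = 3.15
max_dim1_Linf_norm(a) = 3.01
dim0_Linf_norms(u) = [2.74, 0.25]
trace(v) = -0.05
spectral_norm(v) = 0.32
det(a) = -0.00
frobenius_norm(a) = 3.15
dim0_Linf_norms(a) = [3.01, 0.17]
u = a + v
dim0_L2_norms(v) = [0.27, 0.31]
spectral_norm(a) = 3.15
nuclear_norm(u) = 3.15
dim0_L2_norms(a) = [3.14, 0.18]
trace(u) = -0.78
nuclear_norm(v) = 0.57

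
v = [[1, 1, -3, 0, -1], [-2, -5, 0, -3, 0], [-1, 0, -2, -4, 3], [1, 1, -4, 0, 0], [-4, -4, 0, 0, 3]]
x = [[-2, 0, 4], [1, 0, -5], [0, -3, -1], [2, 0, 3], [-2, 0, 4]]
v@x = [[1, 9, -2], [-7, 0, 8], [-12, 6, -2], [-1, 12, 3], [-2, 0, 16]]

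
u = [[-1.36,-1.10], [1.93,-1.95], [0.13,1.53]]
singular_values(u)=[2.95, 2.06]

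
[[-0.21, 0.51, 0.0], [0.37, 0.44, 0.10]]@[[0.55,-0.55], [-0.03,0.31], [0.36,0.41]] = [[-0.13,  0.27], [0.23,  -0.03]]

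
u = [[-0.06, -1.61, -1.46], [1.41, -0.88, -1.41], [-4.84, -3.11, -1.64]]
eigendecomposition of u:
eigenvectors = [[-0.17, -0.15, 0.38], [-0.57, 0.68, 0.21], [0.81, -0.72, 0.9]]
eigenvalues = [1.54, 0.28, -4.4]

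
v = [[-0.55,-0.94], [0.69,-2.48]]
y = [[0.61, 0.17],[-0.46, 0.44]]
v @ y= [[0.10, -0.51], [1.56, -0.97]]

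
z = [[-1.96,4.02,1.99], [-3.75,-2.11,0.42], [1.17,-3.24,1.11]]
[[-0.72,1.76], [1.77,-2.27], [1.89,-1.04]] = z @[[-0.15, 0.34], [-0.48, 0.51], [0.46, 0.19]]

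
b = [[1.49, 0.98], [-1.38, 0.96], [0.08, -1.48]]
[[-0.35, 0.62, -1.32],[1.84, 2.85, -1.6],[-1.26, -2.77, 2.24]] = b @ [[-0.77, -0.79, 0.11], [0.81, 1.83, -1.51]]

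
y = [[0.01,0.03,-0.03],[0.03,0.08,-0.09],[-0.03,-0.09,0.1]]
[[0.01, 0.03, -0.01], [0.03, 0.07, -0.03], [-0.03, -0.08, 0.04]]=y @ [[0.36, 0.22, 0.03], [0.22, 0.62, -0.15], [0.03, -0.15, 0.25]]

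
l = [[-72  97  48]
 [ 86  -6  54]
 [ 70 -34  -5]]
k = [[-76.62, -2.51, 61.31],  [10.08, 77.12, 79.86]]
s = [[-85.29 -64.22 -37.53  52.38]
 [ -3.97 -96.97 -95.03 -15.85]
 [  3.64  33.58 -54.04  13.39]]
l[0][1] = 97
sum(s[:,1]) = -127.61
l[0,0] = -72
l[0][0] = -72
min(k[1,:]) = 10.08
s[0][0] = -85.29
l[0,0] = -72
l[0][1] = 97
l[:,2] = [48, 54, -5]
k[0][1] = -2.51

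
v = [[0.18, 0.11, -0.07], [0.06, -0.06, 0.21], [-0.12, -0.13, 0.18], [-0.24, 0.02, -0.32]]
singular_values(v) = [0.47, 0.33, 0.0]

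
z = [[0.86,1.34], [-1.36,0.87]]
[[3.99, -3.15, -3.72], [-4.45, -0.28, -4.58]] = z@ [[3.67, -0.92, 1.13], [0.62, -1.76, -3.5]]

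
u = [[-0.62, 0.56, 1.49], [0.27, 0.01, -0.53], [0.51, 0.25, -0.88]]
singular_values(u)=[2.02, 0.53, 0.0]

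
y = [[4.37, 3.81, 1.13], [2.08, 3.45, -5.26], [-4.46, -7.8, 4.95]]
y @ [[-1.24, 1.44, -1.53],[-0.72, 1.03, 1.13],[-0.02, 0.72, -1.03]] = [[-8.18, 11.03, -3.54], [-4.96, 2.76, 6.13], [11.05, -10.89, -7.09]]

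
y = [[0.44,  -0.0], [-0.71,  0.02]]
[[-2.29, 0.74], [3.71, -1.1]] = y @ [[-5.2, 1.68], [0.96, 4.54]]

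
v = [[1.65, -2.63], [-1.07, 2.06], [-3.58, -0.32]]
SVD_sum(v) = [[2.37, -1.46],[-1.7, 1.05],[-2.45, 1.51]] + [[-0.72, -1.17], [0.63, 1.01], [-1.13, -1.83]]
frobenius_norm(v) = 5.29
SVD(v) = [[-0.62, 0.49],[0.45, -0.42],[0.64, 0.76]] @ diag([4.473669200529526, 2.8165553224166406]) @ [[-0.85, 0.53], [-0.53, -0.85]]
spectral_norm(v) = 4.47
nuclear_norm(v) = 7.29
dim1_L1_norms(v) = [4.28, 3.13, 3.9]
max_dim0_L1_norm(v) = 6.3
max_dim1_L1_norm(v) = 4.28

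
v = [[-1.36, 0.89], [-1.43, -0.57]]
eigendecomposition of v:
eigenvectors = [[-0.22+0.58j,(-0.22-0.58j)],  [(-0.79+0j),-0.79-0.00j]]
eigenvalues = [(-0.96+1.06j), (-0.96-1.06j)]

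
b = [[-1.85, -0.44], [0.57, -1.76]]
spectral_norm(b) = 1.95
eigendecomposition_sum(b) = [[(-0.92+0.17j), -0.22-0.80j], [(0.28+1.03j), (-0.88+0.33j)]] + [[-0.92-0.17j,(-0.22+0.8j)], [(0.28-1.03j),(-0.88-0.33j)]]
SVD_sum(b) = [[-1.5,0.54],[1.07,-0.38]] + [[-0.35, -0.98], [-0.50, -1.38]]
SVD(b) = [[-0.81, 0.58], [0.58, 0.81]] @ diag([1.9533701490551783, 1.7952562660467593]) @ [[0.94, -0.34], [-0.34, -0.94]]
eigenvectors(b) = [[(0.06-0.66j),  (0.06+0.66j)], [-0.75+0.00j,  -0.75-0.00j]]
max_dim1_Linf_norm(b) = 1.85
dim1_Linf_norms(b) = [1.85, 1.76]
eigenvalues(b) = [(-1.81+0.5j), (-1.81-0.5j)]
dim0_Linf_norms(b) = [1.85, 1.76]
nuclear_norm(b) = 3.75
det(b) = 3.51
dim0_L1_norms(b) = [2.42, 2.2]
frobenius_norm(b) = 2.65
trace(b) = -3.61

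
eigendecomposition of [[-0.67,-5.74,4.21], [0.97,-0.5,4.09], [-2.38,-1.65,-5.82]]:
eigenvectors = [[(0.79+0j), (0.79-0j), (-0.91+0j)],[(0.28-0.23j), 0.28+0.23j, (0.33+0j)],[-0.16+0.47j, (-0.16-0.47j), (0.27+0j)]]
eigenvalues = [(-3.58+4.23j), (-3.58-4.23j), (0.17+0j)]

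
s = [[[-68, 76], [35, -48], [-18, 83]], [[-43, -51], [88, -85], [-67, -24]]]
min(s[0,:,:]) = -68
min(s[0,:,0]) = -68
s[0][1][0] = 35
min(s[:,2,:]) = -67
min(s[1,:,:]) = -85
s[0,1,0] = 35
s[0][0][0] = -68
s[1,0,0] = -43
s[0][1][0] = 35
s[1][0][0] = -43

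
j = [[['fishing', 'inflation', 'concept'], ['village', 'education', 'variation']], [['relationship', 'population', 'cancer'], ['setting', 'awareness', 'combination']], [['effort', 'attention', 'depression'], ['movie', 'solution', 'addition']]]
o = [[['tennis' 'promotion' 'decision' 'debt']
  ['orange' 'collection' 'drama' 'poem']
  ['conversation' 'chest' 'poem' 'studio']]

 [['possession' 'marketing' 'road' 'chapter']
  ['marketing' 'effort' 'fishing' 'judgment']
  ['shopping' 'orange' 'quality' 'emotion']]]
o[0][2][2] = 'poem'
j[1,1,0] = 'setting'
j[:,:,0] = [['fishing', 'village'], ['relationship', 'setting'], ['effort', 'movie']]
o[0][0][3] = 'debt'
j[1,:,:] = [['relationship', 'population', 'cancer'], ['setting', 'awareness', 'combination']]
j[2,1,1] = 'solution'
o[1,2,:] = ['shopping', 'orange', 'quality', 'emotion']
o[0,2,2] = 'poem'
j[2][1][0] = 'movie'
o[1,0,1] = 'marketing'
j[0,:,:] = [['fishing', 'inflation', 'concept'], ['village', 'education', 'variation']]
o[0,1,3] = 'poem'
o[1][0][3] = 'chapter'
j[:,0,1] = ['inflation', 'population', 'attention']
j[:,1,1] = ['education', 'awareness', 'solution']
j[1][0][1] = 'population'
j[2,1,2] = 'addition'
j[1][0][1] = 'population'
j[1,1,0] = 'setting'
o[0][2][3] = 'studio'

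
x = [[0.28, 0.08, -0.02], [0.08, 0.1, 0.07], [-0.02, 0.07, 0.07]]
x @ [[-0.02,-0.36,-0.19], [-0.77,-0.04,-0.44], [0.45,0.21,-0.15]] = [[-0.08,-0.11,-0.09], [-0.05,-0.02,-0.07], [-0.02,0.02,-0.04]]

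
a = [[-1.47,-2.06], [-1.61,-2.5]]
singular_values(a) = [3.9, 0.09]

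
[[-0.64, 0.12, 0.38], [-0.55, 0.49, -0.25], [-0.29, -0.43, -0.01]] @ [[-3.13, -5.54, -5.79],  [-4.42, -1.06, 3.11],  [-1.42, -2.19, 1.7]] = [[0.93, 2.59, 4.72], [-0.09, 3.08, 4.28], [2.82, 2.08, 0.32]]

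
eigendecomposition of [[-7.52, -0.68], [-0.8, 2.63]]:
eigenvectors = [[-1.00, 0.07], [-0.08, -1.00]]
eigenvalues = [-7.57, 2.68]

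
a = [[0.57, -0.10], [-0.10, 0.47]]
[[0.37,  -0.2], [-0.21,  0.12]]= a@[[0.59,  -0.32],  [-0.32,  0.18]]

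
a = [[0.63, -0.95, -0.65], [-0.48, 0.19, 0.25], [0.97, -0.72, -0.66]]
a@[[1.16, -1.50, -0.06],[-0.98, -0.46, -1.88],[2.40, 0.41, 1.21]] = [[0.1, -0.77, 0.96], [-0.14, 0.74, -0.03], [0.25, -1.39, 0.5]]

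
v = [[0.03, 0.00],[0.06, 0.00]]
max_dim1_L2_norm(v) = 0.06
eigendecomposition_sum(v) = [[0.0, 0.00], [-0.00, 0.00]] + [[0.03, 0.0],[0.06, 0.0]]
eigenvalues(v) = [0.0, 0.03]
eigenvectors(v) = [[0.0,0.45], [1.0,0.89]]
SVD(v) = [[-0.45, -0.89],[-0.89, 0.45]] @ diag([0.0670820393249937, 0.0]) @ [[-1.0, -0.0], [0.00, 1.00]]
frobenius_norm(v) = 0.07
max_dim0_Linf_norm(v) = 0.06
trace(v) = 0.03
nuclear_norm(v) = 0.07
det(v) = 0.00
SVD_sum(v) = [[0.03, 0.00],[0.06, 0.00]] + [[0.00, -0.00],[0.0, 0.0]]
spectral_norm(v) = 0.07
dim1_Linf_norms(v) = [0.03, 0.06]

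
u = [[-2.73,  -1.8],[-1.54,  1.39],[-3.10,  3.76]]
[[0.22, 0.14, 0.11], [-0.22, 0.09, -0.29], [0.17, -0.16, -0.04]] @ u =[[-1.16, 0.21], [1.36, -0.57], [-0.09, -0.68]]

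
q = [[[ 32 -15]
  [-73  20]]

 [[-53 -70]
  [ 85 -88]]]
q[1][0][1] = -70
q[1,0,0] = -53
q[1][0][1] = -70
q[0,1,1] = 20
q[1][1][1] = -88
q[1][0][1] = -70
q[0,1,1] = 20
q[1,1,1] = -88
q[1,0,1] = -70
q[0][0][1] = -15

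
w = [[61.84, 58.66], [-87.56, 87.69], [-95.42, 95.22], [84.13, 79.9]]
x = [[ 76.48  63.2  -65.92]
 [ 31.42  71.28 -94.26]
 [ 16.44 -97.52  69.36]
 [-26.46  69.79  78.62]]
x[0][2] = -65.92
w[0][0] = 61.84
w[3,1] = 79.9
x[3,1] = 69.79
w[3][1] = 79.9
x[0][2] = -65.92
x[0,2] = -65.92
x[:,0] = [76.48, 31.42, 16.44, -26.46]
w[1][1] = 87.69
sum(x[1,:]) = 8.439999999999998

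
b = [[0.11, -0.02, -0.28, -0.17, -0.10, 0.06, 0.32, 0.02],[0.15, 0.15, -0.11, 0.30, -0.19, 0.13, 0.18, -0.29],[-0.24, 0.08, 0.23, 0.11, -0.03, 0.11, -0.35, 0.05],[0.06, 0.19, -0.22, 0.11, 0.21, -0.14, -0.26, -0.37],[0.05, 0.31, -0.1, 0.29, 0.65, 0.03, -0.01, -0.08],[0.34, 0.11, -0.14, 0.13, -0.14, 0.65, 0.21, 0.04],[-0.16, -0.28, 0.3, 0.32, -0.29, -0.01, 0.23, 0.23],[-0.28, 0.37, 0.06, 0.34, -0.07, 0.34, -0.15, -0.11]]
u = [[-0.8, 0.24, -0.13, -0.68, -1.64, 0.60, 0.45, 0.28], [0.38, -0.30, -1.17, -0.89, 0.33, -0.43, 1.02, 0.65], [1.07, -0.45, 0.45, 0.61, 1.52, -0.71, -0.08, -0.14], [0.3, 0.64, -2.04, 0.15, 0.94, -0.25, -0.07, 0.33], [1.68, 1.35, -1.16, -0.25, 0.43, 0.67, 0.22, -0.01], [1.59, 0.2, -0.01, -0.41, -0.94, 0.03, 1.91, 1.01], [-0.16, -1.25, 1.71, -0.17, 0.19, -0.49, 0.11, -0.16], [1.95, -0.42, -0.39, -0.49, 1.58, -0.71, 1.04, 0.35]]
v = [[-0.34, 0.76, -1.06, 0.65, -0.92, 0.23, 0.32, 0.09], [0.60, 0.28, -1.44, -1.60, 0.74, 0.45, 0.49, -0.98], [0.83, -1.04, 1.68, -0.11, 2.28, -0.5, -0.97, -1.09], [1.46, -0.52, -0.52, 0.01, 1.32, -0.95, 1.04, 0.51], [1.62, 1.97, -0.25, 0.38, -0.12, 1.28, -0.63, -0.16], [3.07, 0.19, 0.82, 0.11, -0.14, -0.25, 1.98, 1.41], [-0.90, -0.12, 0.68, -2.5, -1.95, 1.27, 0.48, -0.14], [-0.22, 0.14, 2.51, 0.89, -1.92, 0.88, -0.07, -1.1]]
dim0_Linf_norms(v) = [3.07, 1.97, 2.51, 2.5, 2.28, 1.28, 1.98, 1.41]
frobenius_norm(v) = 8.95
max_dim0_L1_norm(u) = 7.93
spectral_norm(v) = 5.10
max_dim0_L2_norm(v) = 4.03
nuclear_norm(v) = 20.69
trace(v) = 0.64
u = b @ v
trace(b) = 2.02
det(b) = 0.00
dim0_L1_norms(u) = [7.93, 4.85, 7.06, 3.65, 7.57, 3.89, 4.9, 2.93]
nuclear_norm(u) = 14.06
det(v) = -0.01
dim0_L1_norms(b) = [1.39, 1.51, 1.44, 1.77, 1.68, 1.47, 1.71, 1.19]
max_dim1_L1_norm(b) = 1.82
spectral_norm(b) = 1.06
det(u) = 0.00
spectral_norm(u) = 4.57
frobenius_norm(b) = 1.85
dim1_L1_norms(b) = [1.08, 1.5, 1.2, 1.56, 1.52, 1.76, 1.82, 1.72]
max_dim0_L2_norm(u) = 3.35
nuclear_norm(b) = 4.32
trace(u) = 0.42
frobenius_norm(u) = 6.90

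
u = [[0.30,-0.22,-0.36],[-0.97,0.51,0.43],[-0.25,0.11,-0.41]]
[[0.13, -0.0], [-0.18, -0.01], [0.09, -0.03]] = u@ [[-0.03, -0.01], [-0.19, -0.09], [-0.26, 0.05]]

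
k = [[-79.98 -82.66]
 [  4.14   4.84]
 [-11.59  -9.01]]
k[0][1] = -82.66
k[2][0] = -11.59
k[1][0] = 4.14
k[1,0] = 4.14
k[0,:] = [-79.98, -82.66]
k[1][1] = 4.84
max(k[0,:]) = -79.98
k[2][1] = -9.01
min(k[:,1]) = -82.66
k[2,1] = -9.01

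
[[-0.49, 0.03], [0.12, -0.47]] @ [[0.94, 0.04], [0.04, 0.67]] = [[-0.46, 0.0], [0.09, -0.31]]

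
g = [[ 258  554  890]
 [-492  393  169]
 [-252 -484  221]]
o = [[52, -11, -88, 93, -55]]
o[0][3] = 93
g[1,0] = -492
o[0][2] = -88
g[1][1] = 393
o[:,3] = [93]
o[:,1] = [-11]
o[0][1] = -11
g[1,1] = 393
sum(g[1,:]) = 70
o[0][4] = -55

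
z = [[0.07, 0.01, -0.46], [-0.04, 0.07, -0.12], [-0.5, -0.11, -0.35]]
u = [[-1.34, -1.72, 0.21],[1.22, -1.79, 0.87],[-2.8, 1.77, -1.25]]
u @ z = [[-0.13, -0.16, 0.75], [-0.28, -0.21, -0.65], [0.36, 0.23, 1.51]]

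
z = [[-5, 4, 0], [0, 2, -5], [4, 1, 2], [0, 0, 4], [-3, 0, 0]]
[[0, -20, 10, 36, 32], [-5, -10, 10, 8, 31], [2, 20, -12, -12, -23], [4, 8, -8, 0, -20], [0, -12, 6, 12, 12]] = z @ [[0, 4, -2, -4, -4], [0, 0, 0, 4, 3], [1, 2, -2, 0, -5]]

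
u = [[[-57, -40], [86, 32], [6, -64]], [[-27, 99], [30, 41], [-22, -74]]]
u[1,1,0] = 30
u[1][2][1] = -74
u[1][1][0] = 30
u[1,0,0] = -27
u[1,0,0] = -27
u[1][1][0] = 30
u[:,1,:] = [[86, 32], [30, 41]]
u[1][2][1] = -74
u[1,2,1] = -74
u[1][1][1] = 41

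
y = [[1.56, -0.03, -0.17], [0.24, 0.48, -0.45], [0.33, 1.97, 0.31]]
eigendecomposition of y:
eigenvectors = [[0.93+0.00j, (0.08+0.07j), 0.08-0.07j], [0.06+0.00j, 0.04+0.41j, (0.04-0.41j)], [0.36+0.00j, (0.9+0j), 0.90-0.00j]]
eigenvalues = [(1.49+0j), (0.43+0.93j), (0.43-0.93j)]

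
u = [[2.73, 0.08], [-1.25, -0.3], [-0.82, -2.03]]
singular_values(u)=[3.24, 1.85]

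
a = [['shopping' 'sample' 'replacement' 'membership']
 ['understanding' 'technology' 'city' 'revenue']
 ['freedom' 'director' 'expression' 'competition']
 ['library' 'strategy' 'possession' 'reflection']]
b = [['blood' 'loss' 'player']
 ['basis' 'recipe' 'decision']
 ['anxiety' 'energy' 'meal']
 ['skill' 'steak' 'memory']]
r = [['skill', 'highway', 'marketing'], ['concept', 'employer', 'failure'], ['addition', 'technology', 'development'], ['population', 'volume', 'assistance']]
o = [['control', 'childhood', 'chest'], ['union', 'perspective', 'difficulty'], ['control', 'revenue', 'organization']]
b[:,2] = ['player', 'decision', 'meal', 'memory']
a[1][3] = 'revenue'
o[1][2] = 'difficulty'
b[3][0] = 'skill'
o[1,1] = 'perspective'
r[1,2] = 'failure'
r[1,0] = 'concept'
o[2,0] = 'control'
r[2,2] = 'development'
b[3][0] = 'skill'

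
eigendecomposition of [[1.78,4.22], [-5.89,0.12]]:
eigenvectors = [[(-0.11-0.64j), (-0.11+0.64j)], [(0.76+0j), 0.76-0.00j]]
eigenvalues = [(0.95+4.92j), (0.95-4.92j)]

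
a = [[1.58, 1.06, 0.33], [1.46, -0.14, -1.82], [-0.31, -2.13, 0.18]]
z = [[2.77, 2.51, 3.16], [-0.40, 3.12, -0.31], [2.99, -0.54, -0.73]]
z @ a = [[7.06, -4.15, -3.09], [4.02, -0.20, -5.87], [4.16, 4.8, 1.84]]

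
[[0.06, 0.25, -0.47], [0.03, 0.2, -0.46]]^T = [[0.06, 0.03], [0.25, 0.20], [-0.47, -0.46]]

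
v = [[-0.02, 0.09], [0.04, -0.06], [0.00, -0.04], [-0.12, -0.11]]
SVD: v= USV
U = [[0.38, 0.62],[-0.17, -0.63],[-0.19, -0.2],[-0.89, 0.43]]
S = [0.18, 0.1]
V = [[0.53, 0.85], [-0.85, 0.53]]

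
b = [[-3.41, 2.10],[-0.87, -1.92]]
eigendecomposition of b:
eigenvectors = [[(0.84+0j), 0.84-0.00j], [(0.3+0.45j), 0.30-0.45j]]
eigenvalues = [(-2.66+1.13j), (-2.66-1.13j)]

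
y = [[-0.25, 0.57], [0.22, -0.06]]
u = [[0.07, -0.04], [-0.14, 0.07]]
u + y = [[-0.18,0.53], [0.08,0.01]]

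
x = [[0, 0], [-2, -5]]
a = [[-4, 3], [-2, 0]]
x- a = [[4, -3], [0, -5]]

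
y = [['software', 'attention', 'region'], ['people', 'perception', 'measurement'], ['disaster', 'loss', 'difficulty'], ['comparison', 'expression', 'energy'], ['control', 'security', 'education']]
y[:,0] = ['software', 'people', 'disaster', 'comparison', 'control']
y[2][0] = 'disaster'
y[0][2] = 'region'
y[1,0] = 'people'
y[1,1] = 'perception'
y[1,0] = 'people'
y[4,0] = 'control'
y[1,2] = 'measurement'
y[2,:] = ['disaster', 'loss', 'difficulty']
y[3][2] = 'energy'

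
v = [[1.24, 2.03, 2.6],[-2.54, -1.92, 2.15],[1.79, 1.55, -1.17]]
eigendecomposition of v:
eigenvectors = [[-0.04, 0.83, -0.73], [0.82, -0.44, 0.65], [-0.57, 0.34, -0.22]]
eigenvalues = [-3.28, 1.21, 0.22]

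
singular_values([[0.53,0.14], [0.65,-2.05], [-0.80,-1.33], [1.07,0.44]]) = [2.49, 1.57]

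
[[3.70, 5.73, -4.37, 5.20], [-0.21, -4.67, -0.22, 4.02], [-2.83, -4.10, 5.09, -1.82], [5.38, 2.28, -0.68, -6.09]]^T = [[3.7, -0.21, -2.83, 5.38], [5.73, -4.67, -4.1, 2.28], [-4.37, -0.22, 5.09, -0.68], [5.2, 4.02, -1.82, -6.09]]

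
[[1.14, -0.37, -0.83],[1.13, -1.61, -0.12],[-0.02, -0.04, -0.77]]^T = [[1.14, 1.13, -0.02],[-0.37, -1.61, -0.04],[-0.83, -0.12, -0.77]]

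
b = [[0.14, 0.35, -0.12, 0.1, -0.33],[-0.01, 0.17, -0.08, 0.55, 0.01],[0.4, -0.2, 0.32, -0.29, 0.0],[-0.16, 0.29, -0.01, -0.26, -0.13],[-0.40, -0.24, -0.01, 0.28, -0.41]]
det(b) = 0.02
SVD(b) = [[0.24, -0.64, 0.19, -0.59, 0.38],[0.51, -0.20, -0.61, -0.14, -0.56],[-0.60, 0.15, -0.05, -0.68, -0.38],[-0.01, -0.39, 0.64, 0.22, -0.62],[0.56, 0.61, 0.42, -0.35, -0.08]] @ diag([0.8878664136141163, 0.6059513362027718, 0.5466830191094811, 0.4315471850088791, 0.13349499413212643]) @ [[-0.49,0.17,-0.3,0.72,-0.34], [-0.34,-0.91,0.23,0.08,0.02], [-0.48,0.11,-0.0,-0.64,-0.60], [-0.57,0.13,-0.31,-0.22,0.71], [0.29,-0.35,-0.87,-0.15,-0.13]]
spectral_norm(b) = 0.89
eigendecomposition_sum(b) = [[(-0.06-0j), (0.02-0.06j), -0.01-0.01j, (-0.02+0.13j), -0.10-0.04j], [(0.03+0.06j), (-0.07+0.02j), (-0+0.01j), (0.15-0.06j), (0.02+0.13j)], [(0.01-0j), 0.00+0.02j, 0j, (-0.01-0.03j), 0.03-0.00j], [-0.06-0.07j, 0.09-0.04j, 0.00-0.01j, -0.18+0.12j, -0.07-0.16j], [(-0.12+0.07j), -0.05-0.14j, (-0.02-0j), (0.16+0.27j), -0.24+0.08j]] + [[-0.06+0.00j, (0.02+0.06j), (-0.01+0.01j), -0.02-0.13j, -0.10+0.04j], [(0.03-0.06j), -0.07-0.02j, -0.00-0.01j, (0.15+0.06j), 0.02-0.13j], [(0.01+0j), -0.02j, -0j, (-0.01+0.03j), 0.03+0.00j], [-0.06+0.07j, (0.09+0.04j), 0.00+0.01j, (-0.18-0.12j), (-0.07+0.16j)], [-0.12-0.07j, (-0.05+0.14j), (-0.02+0j), 0.16-0.27j, (-0.24-0.08j)]] + [[0.13+0.18j,(0.16-0.2j),(-0.05+0.09j),(0.07-0.21j),-0.06-0.02j], [-0.02+0.10j,0.12-0.01j,-0.05+0.01j,0.09-0.05j,-0.01-0.03j], [0.24-0.14j,(-0.23-0.23j),(0.11+0.08j),-0.25-0.11j,(-0.03+0.08j)], [(-0.02+0.02j),(0.03+0.01j),-0.01-0.00j,(0.03-0j),(-0-0.01j)], [(-0.09-0.08j),-0.06+0.12j,0.02-0.05j,(-0.01+0.12j),(0.04+0j)]] + [[0.13-0.18j, (0.16+0.2j), (-0.05-0.09j), (0.07+0.21j), -0.06+0.02j], [-0.02-0.10j, 0.12+0.01j, -0.05-0.01j, 0.09+0.05j, -0.01+0.03j], [(0.24+0.14j), -0.23+0.23j, (0.11-0.08j), -0.25+0.11j, (-0.03-0.08j)], [(-0.02-0.02j), (0.03-0.01j), -0.01+0.00j, 0.03+0.00j, -0.00+0.01j], [(-0.09+0.08j), -0.06-0.12j, 0.02+0.05j, (-0.01-0.12j), (0.04-0j)]] + [[-0j, (-0.01+0j), (-0-0j), -0.01+0.00j, (-0-0j)], [(-0.03+0j), 0.07-0.00j, 0.03+0.00j, (0.06-0j), 0.00+0.00j], [-0.11+0.00j, 0.26-0.00j, (0.09+0j), 0.24-0.00j, (0.01+0j)], [-0.02+0.00j, 0.04-0.00j, (0.02+0j), 0.04-0.00j, 0j], [-0j, (-0.01+0j), -0.00-0.00j, -0.01+0.00j, -0.00-0.00j]]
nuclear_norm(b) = 2.61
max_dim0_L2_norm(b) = 0.74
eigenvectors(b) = [[(0.24+0.18j), 0.24-0.18j, 0.05+0.56j, (0.05-0.56j), 0.03+0.00j],[(0.06-0.36j), (0.06+0.36j), -0.17+0.21j, (-0.17-0.21j), -0.25+0.00j],[-0.08-0.02j, (-0.08+0.02j), (0.71+0j), 0.71-0.00j, -0.95+0.00j],[(0.04+0.49j), (0.04-0.49j), -0.07+0.04j, -0.07-0.04j, -0.16+0.00j],[0.72+0.00j, 0.72-0.00j, (-0.09-0.29j), -0.09+0.29j, 0.02+0.00j]]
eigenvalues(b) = [(-0.55+0.21j), (-0.55-0.21j), (0.42+0.24j), (0.42-0.24j), (0.21+0j)]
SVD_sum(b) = [[-0.10, 0.04, -0.06, 0.15, -0.07],  [-0.22, 0.08, -0.14, 0.33, -0.15],  [0.26, -0.09, 0.16, -0.39, 0.18],  [0.01, -0.00, 0.0, -0.01, 0.00],  [-0.25, 0.09, -0.15, 0.36, -0.17]] + [[0.13,0.35,-0.09,-0.03,-0.01],[0.04,0.11,-0.03,-0.01,-0.0],[-0.03,-0.08,0.02,0.01,0.0],[0.08,0.21,-0.05,-0.02,-0.0],[-0.13,-0.33,0.09,0.03,0.01]] + [[-0.05, 0.01, -0.0, -0.07, -0.06], [0.16, -0.04, 0.00, 0.21, 0.2], [0.01, -0.00, 0.0, 0.02, 0.02], [-0.17, 0.04, -0.0, -0.22, -0.21], [-0.11, 0.03, -0.00, -0.15, -0.14]] + [[0.15, -0.03, 0.08, 0.05, -0.18], [0.03, -0.01, 0.02, 0.01, -0.04], [0.17, -0.04, 0.09, 0.06, -0.21], [-0.06, 0.01, -0.03, -0.02, 0.07], [0.09, -0.02, 0.05, 0.03, -0.11]] + [[0.01, -0.02, -0.04, -0.01, -0.01], [-0.02, 0.03, 0.07, 0.01, 0.01], [-0.01, 0.02, 0.04, 0.01, 0.01], [-0.02, 0.03, 0.07, 0.01, 0.01], [-0.0, 0.00, 0.01, 0.00, 0.00]]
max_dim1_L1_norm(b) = 1.34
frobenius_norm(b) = 1.29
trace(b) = -0.04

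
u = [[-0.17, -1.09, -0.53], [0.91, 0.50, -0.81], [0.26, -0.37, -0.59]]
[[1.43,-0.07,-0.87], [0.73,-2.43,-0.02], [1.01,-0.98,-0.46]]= u @[[1.9, -1.1, 0.29], [-1.7, -0.48, 0.45], [0.19, 1.47, 0.63]]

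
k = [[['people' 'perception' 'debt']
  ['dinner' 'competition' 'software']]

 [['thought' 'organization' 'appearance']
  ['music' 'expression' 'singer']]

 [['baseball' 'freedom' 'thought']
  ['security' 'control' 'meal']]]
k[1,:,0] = ['thought', 'music']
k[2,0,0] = 'baseball'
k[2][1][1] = 'control'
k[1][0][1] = 'organization'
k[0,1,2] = 'software'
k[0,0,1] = 'perception'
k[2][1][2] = 'meal'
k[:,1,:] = [['dinner', 'competition', 'software'], ['music', 'expression', 'singer'], ['security', 'control', 'meal']]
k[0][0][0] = 'people'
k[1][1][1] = 'expression'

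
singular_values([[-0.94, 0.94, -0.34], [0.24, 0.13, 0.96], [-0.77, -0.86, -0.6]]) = [1.58, 1.32, 0.59]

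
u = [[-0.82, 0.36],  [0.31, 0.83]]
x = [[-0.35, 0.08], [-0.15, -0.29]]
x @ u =[[0.31,-0.06], [0.03,-0.29]]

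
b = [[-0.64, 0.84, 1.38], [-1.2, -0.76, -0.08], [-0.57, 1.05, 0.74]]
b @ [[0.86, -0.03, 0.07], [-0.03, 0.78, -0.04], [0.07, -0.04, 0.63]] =[[-0.48, 0.62, 0.79], [-1.01, -0.55, -0.10], [-0.47, 0.81, 0.38]]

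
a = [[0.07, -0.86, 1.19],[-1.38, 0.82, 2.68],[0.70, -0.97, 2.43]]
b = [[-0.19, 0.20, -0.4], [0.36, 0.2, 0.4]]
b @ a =[[-0.57,0.72,-0.66], [0.03,-0.53,1.94]]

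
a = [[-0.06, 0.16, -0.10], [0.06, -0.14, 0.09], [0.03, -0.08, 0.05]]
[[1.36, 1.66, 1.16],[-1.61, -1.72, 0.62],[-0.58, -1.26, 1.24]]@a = [[0.05, -0.11, 0.07], [0.01, -0.07, 0.04], [-0.00, -0.02, 0.01]]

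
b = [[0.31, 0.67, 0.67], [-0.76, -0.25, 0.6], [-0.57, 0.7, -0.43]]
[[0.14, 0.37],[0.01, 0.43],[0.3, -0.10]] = b@[[-0.13, -0.15], [0.3, 0.07], [-0.03, 0.55]]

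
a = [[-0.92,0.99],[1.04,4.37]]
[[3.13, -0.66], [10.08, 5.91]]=a @ [[-0.73, 1.73], [2.48, 0.94]]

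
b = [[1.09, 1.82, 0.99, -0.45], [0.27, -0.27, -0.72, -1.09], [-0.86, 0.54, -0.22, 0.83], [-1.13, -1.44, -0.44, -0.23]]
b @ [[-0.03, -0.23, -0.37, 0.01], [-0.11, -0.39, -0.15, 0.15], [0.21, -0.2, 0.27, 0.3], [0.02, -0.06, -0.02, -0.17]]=[[-0.03, -1.13, -0.4, 0.66], [-0.15, 0.25, -0.23, -0.07], [-0.06, -0.02, 0.16, -0.13], [0.10, 0.92, 0.52, -0.32]]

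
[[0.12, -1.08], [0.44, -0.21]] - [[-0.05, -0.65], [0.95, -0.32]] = [[0.17, -0.43], [-0.51, 0.11]]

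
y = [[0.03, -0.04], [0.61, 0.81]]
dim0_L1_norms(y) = [0.64, 0.85]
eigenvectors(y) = [[-0.77, 0.05], [0.63, -1.0]]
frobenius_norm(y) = 1.02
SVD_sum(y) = [[-0.01, -0.01], [0.61, 0.81]] + [[0.04, -0.03], [0.00, -0.00]]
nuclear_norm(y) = 1.06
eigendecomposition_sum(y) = [[0.07,0.0], [-0.05,-0.0]] + [[-0.04, -0.04], [0.66, 0.81]]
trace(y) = 0.84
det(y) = 0.05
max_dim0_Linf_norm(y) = 0.81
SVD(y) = [[0.01, -1.00], [-1.0, -0.01]] @ diag([1.0140975258773233, 0.04802299459104609]) @ [[-0.60,-0.8], [-0.8,0.60]]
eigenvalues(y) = [0.06, 0.78]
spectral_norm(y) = 1.01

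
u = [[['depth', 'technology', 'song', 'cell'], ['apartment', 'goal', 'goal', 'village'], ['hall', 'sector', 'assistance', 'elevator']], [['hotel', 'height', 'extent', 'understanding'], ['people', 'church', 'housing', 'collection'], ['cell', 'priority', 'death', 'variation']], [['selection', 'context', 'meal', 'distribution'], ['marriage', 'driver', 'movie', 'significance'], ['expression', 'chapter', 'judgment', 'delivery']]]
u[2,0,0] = 'selection'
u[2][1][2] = 'movie'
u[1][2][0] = 'cell'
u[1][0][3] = 'understanding'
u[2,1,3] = 'significance'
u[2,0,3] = 'distribution'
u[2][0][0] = 'selection'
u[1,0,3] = 'understanding'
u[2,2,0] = 'expression'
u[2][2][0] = 'expression'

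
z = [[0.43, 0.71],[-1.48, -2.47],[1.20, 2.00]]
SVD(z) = [[-0.22, -0.94], [0.76, -0.34], [-0.61, -0.09]] @ diag([3.797405113676, 0.003795079362550763]) @ [[-0.51,  -0.86],[-0.86,  0.51]]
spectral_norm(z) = 3.80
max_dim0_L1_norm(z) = 5.18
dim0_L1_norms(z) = [3.11, 5.18]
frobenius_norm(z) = 3.80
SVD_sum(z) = [[0.43,0.71], [-1.48,-2.47], [1.2,2.00]] + [[0.00, -0.00], [0.00, -0.0], [0.00, -0.0]]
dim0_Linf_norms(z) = [1.48, 2.47]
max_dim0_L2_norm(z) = 3.26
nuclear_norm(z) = 3.80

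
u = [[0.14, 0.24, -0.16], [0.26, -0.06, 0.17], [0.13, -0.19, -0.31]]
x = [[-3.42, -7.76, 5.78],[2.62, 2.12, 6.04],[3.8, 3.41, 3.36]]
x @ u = [[-1.74,-1.45,-2.56], [1.7,-0.65,-1.93], [1.86,0.07,-1.07]]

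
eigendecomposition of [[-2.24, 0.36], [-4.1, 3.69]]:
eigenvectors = [[-0.81, -0.06], [-0.59, -1.00]]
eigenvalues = [-1.98, 3.43]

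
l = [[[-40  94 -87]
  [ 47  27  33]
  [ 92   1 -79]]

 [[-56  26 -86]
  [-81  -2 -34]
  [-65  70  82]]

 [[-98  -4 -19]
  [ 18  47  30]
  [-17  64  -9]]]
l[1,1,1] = -2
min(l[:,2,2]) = -79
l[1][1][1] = -2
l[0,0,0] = -40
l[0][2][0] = 92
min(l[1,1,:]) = -81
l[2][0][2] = -19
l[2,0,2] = -19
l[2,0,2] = -19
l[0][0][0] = -40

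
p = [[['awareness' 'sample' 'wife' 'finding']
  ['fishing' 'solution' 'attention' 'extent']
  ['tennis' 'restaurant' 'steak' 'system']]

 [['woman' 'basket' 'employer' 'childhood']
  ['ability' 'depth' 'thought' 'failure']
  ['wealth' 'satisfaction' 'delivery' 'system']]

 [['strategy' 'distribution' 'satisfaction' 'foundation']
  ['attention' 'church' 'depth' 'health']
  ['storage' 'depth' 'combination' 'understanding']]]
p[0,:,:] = [['awareness', 'sample', 'wife', 'finding'], ['fishing', 'solution', 'attention', 'extent'], ['tennis', 'restaurant', 'steak', 'system']]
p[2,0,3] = 'foundation'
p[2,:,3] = ['foundation', 'health', 'understanding']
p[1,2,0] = 'wealth'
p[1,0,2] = 'employer'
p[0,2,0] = 'tennis'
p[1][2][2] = 'delivery'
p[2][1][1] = 'church'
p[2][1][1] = 'church'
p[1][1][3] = 'failure'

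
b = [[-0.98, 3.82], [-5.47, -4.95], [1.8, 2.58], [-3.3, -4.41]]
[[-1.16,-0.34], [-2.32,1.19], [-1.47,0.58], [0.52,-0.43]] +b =[[-2.14, 3.48], [-7.79, -3.76], [0.33, 3.16], [-2.78, -4.84]]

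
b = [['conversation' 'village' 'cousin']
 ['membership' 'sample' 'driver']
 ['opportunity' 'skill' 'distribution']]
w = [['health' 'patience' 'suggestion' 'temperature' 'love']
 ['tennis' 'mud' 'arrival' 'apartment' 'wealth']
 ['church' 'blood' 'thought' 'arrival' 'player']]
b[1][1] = 'sample'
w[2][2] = 'thought'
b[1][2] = 'driver'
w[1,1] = 'mud'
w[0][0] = 'health'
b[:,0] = ['conversation', 'membership', 'opportunity']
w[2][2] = 'thought'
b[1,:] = ['membership', 'sample', 'driver']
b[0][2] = 'cousin'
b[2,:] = ['opportunity', 'skill', 'distribution']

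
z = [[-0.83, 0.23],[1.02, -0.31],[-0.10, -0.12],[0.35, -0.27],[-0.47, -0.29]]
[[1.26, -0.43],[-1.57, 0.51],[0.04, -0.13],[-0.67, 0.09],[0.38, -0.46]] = z @ [[-1.3, 0.66], [0.79, 0.53]]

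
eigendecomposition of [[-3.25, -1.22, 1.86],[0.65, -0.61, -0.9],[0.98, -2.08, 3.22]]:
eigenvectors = [[0.93, 0.12, 0.28], [-0.3, -0.89, -0.15], [-0.23, -0.45, 0.95]]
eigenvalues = [-3.33, -1.15, 3.84]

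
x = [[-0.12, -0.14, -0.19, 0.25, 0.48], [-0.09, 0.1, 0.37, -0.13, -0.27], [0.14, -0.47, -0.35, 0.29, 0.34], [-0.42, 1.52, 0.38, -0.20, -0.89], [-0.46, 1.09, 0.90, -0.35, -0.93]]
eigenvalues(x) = [(-0.72+0.49j), (-0.72-0.49j), (-0.04+0.17j), (-0.04-0.17j), (0.01+0j)]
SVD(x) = [[0.16, 0.43, -0.87, 0.12, -0.12],[-0.15, -0.45, -0.17, -0.24, -0.83],[0.27, 0.19, 0.0, -0.94, 0.12],[-0.67, 0.65, 0.22, -0.09, -0.26],[-0.65, -0.38, -0.40, -0.21, 0.47]] @ diag([2.69905003135206, 0.6329737494814202, 0.3516664392616282, 0.1472944971875318, 0.002864842263801697]) @ [[0.23, -0.7, -0.38, 0.19, 0.52], [-0.13, 0.60, -0.65, 0.36, 0.27], [0.61, -0.01, -0.5, -0.28, -0.54], [0.07, 0.22, -0.04, -0.81, 0.53], [-0.75, -0.31, -0.42, -0.31, -0.28]]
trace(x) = -1.50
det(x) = 0.00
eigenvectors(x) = [[(0.45+0.26j), (0.45-0.26j), 0.58+0.00j, (0.58-0j), (-0.73+0j)], [-0.28-0.11j, (-0.28+0.11j), (0.27+0.01j), (0.27-0.01j), (-0.3+0j)], [(0.3-0j), 0.30+0.00j, 0.24+0.36j, 0.24-0.36j, -0.43+0.00j], [(-0.32+0.22j), -0.32-0.22j, -0.27+0.37j, -0.27-0.37j, (-0.35+0j)], [-0.63+0.00j, (-0.63-0j), 0.42+0.16j, 0.42-0.16j, -0.27+0.00j]]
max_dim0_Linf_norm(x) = 1.52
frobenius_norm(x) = 2.80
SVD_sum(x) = [[0.10,-0.31,-0.17,0.08,0.23], [-0.09,0.28,0.15,-0.07,-0.21], [0.17,-0.51,-0.28,0.14,0.38], [-0.41,1.27,0.69,-0.34,-0.95], [-0.40,1.24,0.67,-0.33,-0.93]] + [[-0.04, 0.16, -0.18, 0.10, 0.07],[0.04, -0.17, 0.19, -0.1, -0.08],[-0.02, 0.07, -0.08, 0.04, 0.03],[-0.05, 0.25, -0.27, 0.15, 0.11],[0.03, -0.15, 0.16, -0.09, -0.06]] + [[-0.19,  0.0,  0.15,  0.09,  0.17],[-0.04,  0.0,  0.03,  0.02,  0.03],[0.0,  -0.0,  -0.00,  -0.0,  -0.0],[0.05,  -0.0,  -0.04,  -0.02,  -0.04],[-0.09,  0.00,  0.07,  0.04,  0.08]] + [[0.0, 0.00, -0.0, -0.01, 0.01],[-0.00, -0.01, 0.00, 0.03, -0.02],[-0.01, -0.03, 0.01, 0.11, -0.07],[-0.0, -0.0, 0.0, 0.01, -0.01],[-0.00, -0.01, 0.0, 0.03, -0.02]] + [[0.0, 0.0, 0.0, 0.00, 0.00], [0.00, 0.00, 0.00, 0.00, 0.00], [-0.0, -0.0, -0.0, -0.00, -0.00], [0.0, 0.00, 0.0, 0.00, 0.0], [-0.00, -0.0, -0.00, -0.0, -0.00]]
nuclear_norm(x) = 3.83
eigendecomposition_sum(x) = [[(-0.01+0.35j), (0.01-0.97j), (-0.2-0.31j), 0.11+0.15j, (0.2+0.43j)],  [(-0.02-0.2j), (0.08+0.55j), (0.14+0.16j), (-0.07-0.08j), -0.15-0.23j],  [0.09+0.18j, (-0.28-0.49j), -0.19-0.10j, 0.10+0.05j, 0.22+0.16j],  [-0.23-0.12j, (0.64+0.32j), (0.27-0.03j), (-0.14+0.02j), -0.35-0.01j],  [-0.19-0.38j, (0.57+1.02j), (0.39+0.21j), (-0.2-0.1j), -0.47-0.33j]] + [[-0.01-0.35j,(0.01+0.97j),-0.20+0.31j,(0.11-0.15j),0.20-0.43j],[-0.02+0.20j,0.08-0.55j,0.14-0.16j,-0.07+0.08j,(-0.15+0.23j)],[(0.09-0.18j),-0.28+0.49j,(-0.19+0.1j),(0.1-0.05j),(0.22-0.16j)],[-0.23+0.12j,0.64-0.32j,(0.27+0.03j),-0.14-0.02j,-0.35+0.01j],[(-0.19+0.38j),(0.57-1.02j),(0.39-0.21j),-0.20+0.10j,-0.47+0.33j]] + [[(-0.05+0.01j), -0.09-0.11j, (0.1+0.05j), 0.01-0.06j, 0.05+0.11j], [(-0.02+0j), (-0.04-0.05j), 0.05+0.02j, 0.01-0.03j, (0.02+0.05j)], [-0.02-0.03j, (0.03-0.1j), (0.01+0.08j), (0.05-0.02j), (-0.05+0.08j)], [0.02-0.03j, (0.11-0j), (-0.08+0.04j), (0.03+0.04j), -0.09-0.02j], [(-0.04-0.01j), -0.03-0.10j, (0.06+0.06j), 0.03-0.04j, 0.00+0.09j]] + [[(-0.05-0.01j), (-0.09+0.11j), (0.1-0.05j), 0.01+0.06j, 0.05-0.11j], [-0.02-0.00j, (-0.04+0.05j), (0.05-0.02j), (0.01+0.03j), (0.02-0.05j)], [-0.02+0.03j, (0.03+0.1j), 0.01-0.08j, (0.05+0.02j), (-0.05-0.08j)], [(0.02+0.03j), (0.11+0j), -0.08-0.04j, 0.03-0.04j, (-0.09+0.02j)], [-0.04+0.01j, -0.03+0.10j, (0.06-0.06j), (0.03+0.04j), 0.00-0.09j]] + [[-0j, (0.03-0j), -0.00+0.00j, (0.01-0j), (-0.01+0j)], [-0j, 0.01-0.00j, (-0+0j), -0j, -0.01+0.00j], [0.00-0.00j, 0.02-0.00j, -0.00+0.00j, (0.01-0j), -0.01+0.00j], [0.00-0.00j, 0.01-0.00j, (-0+0j), -0j, -0.01+0.00j], [0.00-0.00j, (0.01-0j), (-0+0j), -0j, -0.01+0.00j]]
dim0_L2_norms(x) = [0.66, 1.94, 1.12, 0.57, 1.44]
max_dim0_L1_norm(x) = 3.32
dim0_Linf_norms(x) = [0.46, 1.52, 0.9, 0.35, 0.93]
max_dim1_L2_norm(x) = 1.86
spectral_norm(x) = 2.70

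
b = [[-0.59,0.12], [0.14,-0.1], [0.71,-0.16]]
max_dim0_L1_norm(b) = 1.44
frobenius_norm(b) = 0.96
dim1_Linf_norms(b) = [0.59, 0.14, 0.71]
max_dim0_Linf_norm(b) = 0.71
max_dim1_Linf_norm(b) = 0.71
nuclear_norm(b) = 1.03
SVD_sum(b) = [[-0.59,0.13], [0.15,-0.04], [0.71,-0.16]] + [[-0.0, -0.01],[-0.01, -0.06],[0.0, 0.00]]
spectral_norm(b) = 0.96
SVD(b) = [[-0.63, -0.22],[0.17, -0.98],[0.76, 0.03]] @ diag([0.9577008317318123, 0.06789047724235635]) @ [[0.97,-0.22], [0.22,0.97]]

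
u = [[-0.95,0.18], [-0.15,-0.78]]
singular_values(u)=[0.97, 0.79]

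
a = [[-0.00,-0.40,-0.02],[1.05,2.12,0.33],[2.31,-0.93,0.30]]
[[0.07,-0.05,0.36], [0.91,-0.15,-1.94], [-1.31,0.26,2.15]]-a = [[0.07,0.35,0.38], [-0.14,-2.27,-2.27], [-3.62,1.19,1.85]]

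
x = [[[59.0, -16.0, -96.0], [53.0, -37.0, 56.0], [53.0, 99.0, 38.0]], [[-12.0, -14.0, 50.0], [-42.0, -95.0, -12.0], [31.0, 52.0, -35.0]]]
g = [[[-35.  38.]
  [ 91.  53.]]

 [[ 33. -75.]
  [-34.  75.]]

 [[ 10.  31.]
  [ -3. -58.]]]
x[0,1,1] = -37.0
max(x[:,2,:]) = 99.0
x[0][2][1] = 99.0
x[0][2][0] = 53.0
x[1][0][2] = 50.0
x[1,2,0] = 31.0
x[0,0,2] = -96.0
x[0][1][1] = -37.0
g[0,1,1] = 53.0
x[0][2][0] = 53.0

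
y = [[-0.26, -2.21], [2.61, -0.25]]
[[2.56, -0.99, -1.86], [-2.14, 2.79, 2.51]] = y @ [[-0.92, 1.10, 1.03], [-1.05, 0.32, 0.72]]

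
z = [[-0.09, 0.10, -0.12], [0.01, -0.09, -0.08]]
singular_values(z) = [0.18, 0.12]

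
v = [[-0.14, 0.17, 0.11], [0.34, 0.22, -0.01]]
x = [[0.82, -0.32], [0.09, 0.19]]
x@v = [[-0.22,0.07,0.09],[0.05,0.06,0.01]]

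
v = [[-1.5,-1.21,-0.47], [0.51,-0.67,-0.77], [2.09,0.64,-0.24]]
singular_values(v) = [2.87, 1.36, 0.0]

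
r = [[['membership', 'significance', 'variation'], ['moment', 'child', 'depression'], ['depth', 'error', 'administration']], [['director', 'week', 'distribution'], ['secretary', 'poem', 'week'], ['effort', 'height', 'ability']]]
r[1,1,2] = 'week'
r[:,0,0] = ['membership', 'director']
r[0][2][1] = 'error'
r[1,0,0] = 'director'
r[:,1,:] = [['moment', 'child', 'depression'], ['secretary', 'poem', 'week']]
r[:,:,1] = [['significance', 'child', 'error'], ['week', 'poem', 'height']]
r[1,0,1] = 'week'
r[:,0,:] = [['membership', 'significance', 'variation'], ['director', 'week', 'distribution']]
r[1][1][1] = 'poem'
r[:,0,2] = ['variation', 'distribution']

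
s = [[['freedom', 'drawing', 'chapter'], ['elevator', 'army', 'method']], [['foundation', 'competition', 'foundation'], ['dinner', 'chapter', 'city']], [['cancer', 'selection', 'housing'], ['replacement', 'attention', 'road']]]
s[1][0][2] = 'foundation'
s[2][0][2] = 'housing'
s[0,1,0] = 'elevator'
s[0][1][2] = 'method'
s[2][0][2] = 'housing'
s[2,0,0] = 'cancer'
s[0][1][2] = 'method'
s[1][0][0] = 'foundation'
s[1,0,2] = 'foundation'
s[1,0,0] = 'foundation'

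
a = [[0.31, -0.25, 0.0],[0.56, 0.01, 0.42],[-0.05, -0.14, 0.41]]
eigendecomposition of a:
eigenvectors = [[(-0.16-0.45j),(-0.16+0.45j),(-0.5+0j)], [(-0.84+0j),-0.84-0.00j,(0.19+0j)], [(-0.09-0.25j),(-0.09+0.25j),0.85+0.00j]]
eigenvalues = [(0.16+0.42j), (0.16-0.42j), (0.41+0j)]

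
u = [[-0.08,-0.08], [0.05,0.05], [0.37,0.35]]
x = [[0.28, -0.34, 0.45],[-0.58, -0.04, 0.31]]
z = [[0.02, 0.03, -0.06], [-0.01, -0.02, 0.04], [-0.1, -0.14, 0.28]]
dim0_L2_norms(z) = [0.1, 0.14, 0.29]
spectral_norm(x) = 0.66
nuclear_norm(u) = 0.53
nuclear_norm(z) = 0.34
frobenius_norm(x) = 0.91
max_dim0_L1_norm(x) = 0.86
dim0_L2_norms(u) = [0.38, 0.36]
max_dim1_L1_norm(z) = 0.52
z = u @ x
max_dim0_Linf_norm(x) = 0.58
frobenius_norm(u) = 0.53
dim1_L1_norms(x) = [1.07, 0.93]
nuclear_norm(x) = 1.29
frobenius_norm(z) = 0.34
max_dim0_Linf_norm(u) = 0.37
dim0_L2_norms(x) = [0.64, 0.34, 0.55]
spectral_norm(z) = 0.34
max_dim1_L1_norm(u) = 0.72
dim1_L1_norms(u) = [0.16, 0.1, 0.72]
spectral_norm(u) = 0.53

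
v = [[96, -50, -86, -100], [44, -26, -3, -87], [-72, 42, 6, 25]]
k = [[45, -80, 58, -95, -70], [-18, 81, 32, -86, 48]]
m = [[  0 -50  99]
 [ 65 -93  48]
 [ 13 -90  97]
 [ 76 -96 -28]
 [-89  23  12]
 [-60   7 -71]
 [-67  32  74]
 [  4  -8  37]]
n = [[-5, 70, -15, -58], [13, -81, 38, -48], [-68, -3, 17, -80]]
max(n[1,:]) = 38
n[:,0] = [-5, 13, -68]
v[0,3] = -100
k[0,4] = -70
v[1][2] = -3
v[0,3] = -100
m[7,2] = 37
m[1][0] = 65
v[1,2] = -3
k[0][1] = -80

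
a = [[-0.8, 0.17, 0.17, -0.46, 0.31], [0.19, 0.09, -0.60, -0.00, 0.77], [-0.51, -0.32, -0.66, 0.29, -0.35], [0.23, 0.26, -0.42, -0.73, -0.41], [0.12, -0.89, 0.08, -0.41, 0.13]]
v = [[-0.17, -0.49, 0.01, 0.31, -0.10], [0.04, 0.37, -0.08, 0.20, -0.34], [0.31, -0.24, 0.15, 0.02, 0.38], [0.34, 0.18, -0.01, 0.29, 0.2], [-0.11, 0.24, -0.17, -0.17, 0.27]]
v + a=[[-0.97, -0.32, 0.18, -0.15, 0.21], [0.23, 0.46, -0.68, 0.20, 0.43], [-0.20, -0.56, -0.51, 0.31, 0.03], [0.57, 0.44, -0.43, -0.44, -0.21], [0.01, -0.65, -0.09, -0.58, 0.4]]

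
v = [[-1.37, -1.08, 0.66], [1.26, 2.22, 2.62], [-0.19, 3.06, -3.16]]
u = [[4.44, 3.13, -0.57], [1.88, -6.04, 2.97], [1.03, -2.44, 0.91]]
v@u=[[-7.43, 0.62, -1.83], [12.47, -15.86, 8.26], [1.65, -11.37, 6.32]]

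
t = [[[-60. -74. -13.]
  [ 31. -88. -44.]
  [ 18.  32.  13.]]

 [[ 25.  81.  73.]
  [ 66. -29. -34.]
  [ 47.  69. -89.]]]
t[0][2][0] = 18.0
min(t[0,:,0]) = -60.0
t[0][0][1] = -74.0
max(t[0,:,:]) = 32.0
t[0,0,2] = -13.0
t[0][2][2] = 13.0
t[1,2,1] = 69.0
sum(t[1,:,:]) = 209.0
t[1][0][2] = 73.0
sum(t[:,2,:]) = 90.0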